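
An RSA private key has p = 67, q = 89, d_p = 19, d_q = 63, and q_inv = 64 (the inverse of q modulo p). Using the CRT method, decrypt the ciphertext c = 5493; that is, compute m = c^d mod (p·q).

m₁ = c^(d_p) mod p: c ≡ 66 (mod 67), and 66^19 mod 67 = 66.
m₂ = c^(d_q) mod q: c ≡ 64 (mod 89), and 64^63 mod 89 = 16.
h = q_inv·(m₁ − m₂) mod p = 64·(66 − 16) mod 67 = 51.
m = m₂ + h·q = 16 + 51·89 = 4555.

4555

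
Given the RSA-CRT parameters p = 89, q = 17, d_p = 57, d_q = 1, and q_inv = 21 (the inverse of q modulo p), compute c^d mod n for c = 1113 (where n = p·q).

m₁ = c^(d_p) mod p: c ≡ 45 (mod 89), and 45^57 mod 89 = 67.
m₂ = c^(d_q) mod q: c ≡ 8 (mod 17), and 8^1 mod 17 = 8.
h = q_inv·(m₁ − m₂) mod p = 21·(67 − 8) mod 89 = 82.
m = m₂ + h·q = 8 + 82·17 = 1402.

1402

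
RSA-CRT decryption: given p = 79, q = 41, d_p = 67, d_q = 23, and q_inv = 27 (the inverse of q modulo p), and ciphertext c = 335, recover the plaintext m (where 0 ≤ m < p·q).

m₁ = c^(d_p) mod p: c ≡ 19 (mod 79), and 19^67 mod 79 = 26.
m₂ = c^(d_q) mod q: c ≡ 7 (mod 41), and 7^23 mod 41 = 26.
h = q_inv·(m₁ − m₂) mod p = 27·(26 − 26) mod 79 = 0.
m = m₂ + h·q = 26 + 0·41 = 26.

26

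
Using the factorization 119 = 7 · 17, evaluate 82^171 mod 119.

Mod 7: 82 ≡ 5; by Fermat, exponent reduces to 171 mod 6 = 3; 5^3 ≡ 6 (mod 7).
Mod 17: 82 ≡ 14; by Fermat, exponent reduces to 171 mod 16 = 11; 14^11 ≡ 10 (mod 17).
Combine by CRT: x ≡ 6 (mod 7), x ≡ 10 (mod 17) ⇒ x ≡ 27 (mod 119).

27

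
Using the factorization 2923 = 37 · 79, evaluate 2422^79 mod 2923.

Mod 37: 2422 ≡ 17; by Fermat, exponent reduces to 79 mod 36 = 7; 17^7 ≡ 15 (mod 37).
Mod 79: 2422 ≡ 52; by Fermat, exponent reduces to 79 mod 78 = 1; 52^1 ≡ 52 (mod 79).
Combine by CRT: x ≡ 15 (mod 37), x ≡ 52 (mod 79) ⇒ x ≡ 52 (mod 2923).

52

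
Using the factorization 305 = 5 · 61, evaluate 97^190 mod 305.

169

Mod 5: 97 ≡ 2; by Fermat, exponent reduces to 190 mod 4 = 2; 2^2 ≡ 4 (mod 5).
Mod 61: 97 ≡ 36; by Fermat, exponent reduces to 190 mod 60 = 10; 36^10 ≡ 47 (mod 61).
Combine by CRT: x ≡ 4 (mod 5), x ≡ 47 (mod 61) ⇒ x ≡ 169 (mod 305).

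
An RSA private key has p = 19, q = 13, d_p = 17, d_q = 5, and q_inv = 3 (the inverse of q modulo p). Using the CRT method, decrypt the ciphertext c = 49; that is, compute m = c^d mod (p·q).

121

m₁ = c^(d_p) mod p: c ≡ 11 (mod 19), and 11^17 mod 19 = 7.
m₂ = c^(d_q) mod q: c ≡ 10 (mod 13), and 10^5 mod 13 = 4.
h = q_inv·(m₁ − m₂) mod p = 3·(7 − 4) mod 19 = 9.
m = m₂ + h·q = 4 + 9·13 = 121.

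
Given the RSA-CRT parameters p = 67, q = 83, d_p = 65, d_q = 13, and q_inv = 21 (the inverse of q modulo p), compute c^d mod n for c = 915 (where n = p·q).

4789

m₁ = c^(d_p) mod p: c ≡ 44 (mod 67), and 44^65 mod 67 = 32.
m₂ = c^(d_q) mod q: c ≡ 2 (mod 83), and 2^13 mod 83 = 58.
h = q_inv·(m₁ − m₂) mod p = 21·(32 − 58) mod 67 = 57.
m = m₂ + h·q = 58 + 57·83 = 4789.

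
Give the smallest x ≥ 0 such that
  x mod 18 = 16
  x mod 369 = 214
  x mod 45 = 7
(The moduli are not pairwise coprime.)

Combine the congruences pairwise.
gcd(18, 369) = 9 and 9 | (214 − 16), so the pair is consistent; merging gives x ≡ 214 (mod 738), where 738 = lcm(18, 369).
gcd(738, 45) = 9 and 9 | (7 − 214), so the pair is consistent; merging gives x ≡ 952 (mod 3690), where 3690 = lcm(738, 45).
The solution is unique modulo lcm(18, 369, 45) = 3690.

952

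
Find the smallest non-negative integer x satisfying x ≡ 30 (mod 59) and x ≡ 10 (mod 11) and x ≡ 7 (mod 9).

The moduli are pairwise coprime; N = 59·11·9 = 5841.
N/59 = 99; 99 ≡ 40 (mod 59); 40·31 ≡ 1, so inverse 31.
N/11 = 531; 531 ≡ 3 (mod 11); 3·4 ≡ 1, so inverse 4.
N/9 = 649; 649 ≡ 1 (mod 9), inverse 1.
x ≡ 30·99·31 + 10·531·4 + 7·649·1 = 117853.
117853 mod 5841 = 1033.

1033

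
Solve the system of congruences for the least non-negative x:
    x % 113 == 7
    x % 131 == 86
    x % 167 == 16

The moduli are pairwise coprime; N = 113·131·167 = 2472101.
N/113 = 21877; 21877 ≡ 68 (mod 113); 68·5 ≡ 1, so inverse 5.
N/131 = 18871; 18871 ≡ 7 (mod 131); 7·75 ≡ 1, so inverse 75.
N/167 = 14803; 14803 ≡ 107 (mod 167); 107·64 ≡ 1, so inverse 64.
x ≡ 7·21877·5 + 86·18871·75 + 16·14803·64 = 137641917.
137641917 mod 2472101 = 1676362.

1676362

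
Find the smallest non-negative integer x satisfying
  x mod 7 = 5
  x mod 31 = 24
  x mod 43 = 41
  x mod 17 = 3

From x ≡ 5 (mod 7) write x = 5 + 7t. Substituting into x ≡ 24 (mod 31) gives 7t ≡ 19 (mod 31), and since 7⁻¹ ≡ 9 (mod 31), t ≡ 16. Hence x ≡ 5 + 7·16 = 117 (mod 217).
From x ≡ 117 (mod 217) write x = 117 + 217t. Substituting into x ≡ 41 (mod 43) gives 217t ≡ 10 (mod 43), and since 2⁻¹ ≡ 22 (mod 43), t ≡ 5. Hence x ≡ 117 + 217·5 = 1202 (mod 9331).
From x ≡ 1202 (mod 9331) write x = 1202 + 9331t. Substituting into x ≡ 3 (mod 17) gives 9331t ≡ 8 (mod 17), and since 15⁻¹ ≡ 8 (mod 17), t ≡ 13. Hence x ≡ 1202 + 9331·13 = 122505 (mod 158627).

122505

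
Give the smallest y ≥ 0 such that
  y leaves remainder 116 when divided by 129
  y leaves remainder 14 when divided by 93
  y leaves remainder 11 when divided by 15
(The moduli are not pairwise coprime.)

11081

Combine the congruences pairwise.
gcd(129, 93) = 3 and 3 | (14 − 116), so the pair is consistent; merging gives y ≡ 3083 (mod 3999), where 3999 = lcm(129, 93).
gcd(3999, 15) = 3 and 3 | (11 − 3083), so the pair is consistent; merging gives y ≡ 11081 (mod 19995), where 19995 = lcm(3999, 15).
The solution is unique modulo lcm(129, 93, 15) = 19995.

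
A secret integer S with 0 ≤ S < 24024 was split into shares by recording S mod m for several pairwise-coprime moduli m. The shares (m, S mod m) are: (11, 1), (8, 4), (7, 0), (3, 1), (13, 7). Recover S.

18844

The moduli are pairwise coprime; N = 11·8·7·3·13 = 24024.
N/11 = 2184; 2184 ≡ 6 (mod 11); 6·2 ≡ 1, so inverse 2.
N/8 = 3003; 3003 ≡ 3 (mod 8); 3·3 ≡ 1, so inverse 3.
N/7 = 3432; 3432 ≡ 2 (mod 7); 2·4 ≡ 1, so inverse 4.
N/3 = 8008; 8008 ≡ 1 (mod 3), inverse 1.
N/13 = 1848; 1848 ≡ 2 (mod 13); 2·7 ≡ 1, so inverse 7.
S ≡ 1·2184·2 + 4·3003·3 + 0·3432·4 + 1·8008·1 + 7·1848·7 = 138964.
138964 mod 24024 = 18844.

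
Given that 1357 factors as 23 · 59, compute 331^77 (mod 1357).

Mod 23: 331 ≡ 9; by Fermat, exponent reduces to 77 mod 22 = 11; 9^11 ≡ 1 (mod 23).
Mod 59: 331 ≡ 36; by Fermat, exponent reduces to 77 mod 58 = 19; 36^19 ≡ 35 (mod 59).
Combine by CRT: x ≡ 1 (mod 23), x ≡ 35 (mod 59) ⇒ x ≡ 507 (mod 1357).

507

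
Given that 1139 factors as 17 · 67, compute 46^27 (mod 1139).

924

Mod 17: 46 ≡ 12; by Fermat, exponent reduces to 27 mod 16 = 11; 12^11 ≡ 6 (mod 17).
Mod 67: 46 ≡ 46; 46^27 ≡ 53 (mod 67).
Combine by CRT: x ≡ 6 (mod 17), x ≡ 53 (mod 67) ⇒ x ≡ 924 (mod 1139).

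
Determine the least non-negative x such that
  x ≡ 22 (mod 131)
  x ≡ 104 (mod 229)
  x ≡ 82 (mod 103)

Combine the congruences pairwise.
From x ≡ 22 (mod 131) write x = 22 + 131t. Substituting into x ≡ 104 (mod 229) gives 131t ≡ 82 (mod 229), and since 131⁻¹ ≡ 7 (mod 229), t ≡ 116. Hence x ≡ 22 + 131·116 = 15218 (mod 29999).
From x ≡ 15218 (mod 29999) write x = 15218 + 29999t. Substituting into x ≡ 82 (mod 103) gives 29999t ≡ 5 (mod 103), and since 26⁻¹ ≡ 4 (mod 103), t ≡ 20. Hence x ≡ 15218 + 29999·20 = 615198 (mod 3089897).

615198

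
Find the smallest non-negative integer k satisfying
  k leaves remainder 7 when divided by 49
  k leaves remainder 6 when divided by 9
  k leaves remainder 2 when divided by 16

The moduli are pairwise coprime; N = 49·9·16 = 7056.
N/49 = 144; 144 ≡ 46 (mod 49); 46·16 ≡ 1, so inverse 16.
N/9 = 784; 784 ≡ 1 (mod 9), inverse 1.
N/16 = 441; 441 ≡ 9 (mod 16); 9·9 ≡ 1, so inverse 9.
k ≡ 7·144·16 + 6·784·1 + 2·441·9 = 28770.
28770 mod 7056 = 546.

546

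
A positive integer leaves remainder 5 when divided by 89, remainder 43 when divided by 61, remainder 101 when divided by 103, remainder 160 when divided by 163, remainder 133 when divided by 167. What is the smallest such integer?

From t ≡ 5 (mod 89) write t = 5 + 89s. Substituting into t ≡ 43 (mod 61) gives 89s ≡ 38 (mod 61), and since 28⁻¹ ≡ 24 (mod 61), s ≡ 58. Hence t ≡ 5 + 89·58 = 5167 (mod 5429).
From t ≡ 5167 (mod 5429) write t = 5167 + 5429s. Substituting into t ≡ 101 (mod 103) gives 5429s ≡ 84 (mod 103), and since 73⁻¹ ≡ 24 (mod 103), s ≡ 59. Hence t ≡ 5167 + 5429·59 = 325478 (mod 559187).
From t ≡ 325478 (mod 559187) write t = 325478 + 559187s. Substituting into t ≡ 160 (mod 163) gives 559187s ≡ 30 (mod 163), and since 97⁻¹ ≡ 121 (mod 163), s ≡ 44. Hence t ≡ 325478 + 559187·44 = 24929706 (mod 91147481).
From t ≡ 24929706 (mod 91147481) write t = 24929706 + 91147481s. Substituting into t ≡ 133 (mod 167) gives 91147481s ≡ 20 (mod 167), and since 50⁻¹ ≡ 157 (mod 167), s ≡ 134. Hence t ≡ 24929706 + 91147481·134 = 12238692160 (mod 15221629327).

12238692160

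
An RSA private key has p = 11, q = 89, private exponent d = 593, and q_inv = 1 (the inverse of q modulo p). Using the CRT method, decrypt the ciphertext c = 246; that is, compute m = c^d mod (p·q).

d_p = d mod (p−1) = 593 mod 10 = 3; d_q = d mod (q−1) = 65.
m₁ = c^(d_p) mod p: c ≡ 4 (mod 11), and 4^3 mod 11 = 9.
m₂ = c^(d_q) mod q: c ≡ 68 (mod 89), and 68^65 mod 89 = 17.
h = q_inv·(m₁ − m₂) mod p = 1·(9 − 17) mod 11 = 3.
m = m₂ + h·q = 17 + 3·89 = 284.

284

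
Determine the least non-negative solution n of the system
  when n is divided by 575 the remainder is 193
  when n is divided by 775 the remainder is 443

12843

gcd(575, 775) = 25 and 25 | (443 − 193), so the pair is consistent; merging gives n ≡ 12843 (mod 17825), where 17825 = lcm(575, 775).
The solution is unique modulo lcm(575, 775) = 17825.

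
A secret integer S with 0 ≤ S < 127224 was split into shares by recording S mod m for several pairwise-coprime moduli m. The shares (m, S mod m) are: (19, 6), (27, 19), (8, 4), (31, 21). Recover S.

From S ≡ 6 (mod 19) write S = 6 + 19t. Substituting into S ≡ 19 (mod 27) gives 19t ≡ 13 (mod 27), and since 19⁻¹ ≡ 10 (mod 27), t ≡ 22. Hence S ≡ 6 + 19·22 = 424 (mod 513).
From S ≡ 424 (mod 513) write S = 424 + 513t. Substituting into S ≡ 4 (mod 8) gives 513t ≡ 4 (mod 8), and since 1⁻¹ ≡ 1 (mod 8), t ≡ 4. Hence S ≡ 424 + 513·4 = 2476 (mod 4104).
From S ≡ 2476 (mod 4104) write S = 2476 + 4104t. Substituting into S ≡ 21 (mod 31) gives 4104t ≡ 25 (mod 31), and since 12⁻¹ ≡ 13 (mod 31), t ≡ 15. Hence S ≡ 2476 + 4104·15 = 64036 (mod 127224).

64036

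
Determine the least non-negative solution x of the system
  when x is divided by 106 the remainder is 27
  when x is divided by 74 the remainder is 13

2677

gcd(106, 74) = 2 and 2 | (13 − 27), so the pair is consistent; merging gives x ≡ 2677 (mod 3922), where 3922 = lcm(106, 74).
The solution is unique modulo lcm(106, 74) = 3922.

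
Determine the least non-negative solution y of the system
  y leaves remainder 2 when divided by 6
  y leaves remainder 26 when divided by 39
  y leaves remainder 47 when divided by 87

1352

gcd(6, 39) = 3 and 3 | (26 − 2), so the pair is consistent; merging gives y ≡ 26 (mod 78), where 78 = lcm(6, 39).
gcd(78, 87) = 3 and 3 | (47 − 26), so the pair is consistent; merging gives y ≡ 1352 (mod 2262), where 2262 = lcm(78, 87).
The solution is unique modulo lcm(6, 39, 87) = 2262.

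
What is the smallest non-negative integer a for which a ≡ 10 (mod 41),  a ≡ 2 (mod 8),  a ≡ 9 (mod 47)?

338

The moduli are pairwise coprime; N = 41·8·47 = 15416.
N/41 = 376; 376 ≡ 7 (mod 41); 7·6 ≡ 1, so inverse 6.
N/8 = 1927; 1927 ≡ 7 (mod 8); 7·7 ≡ 1, so inverse 7.
N/47 = 328; 328 ≡ 46 (mod 47); 46·46 ≡ 1, so inverse 46.
a ≡ 10·376·6 + 2·1927·7 + 9·328·46 = 185330.
185330 mod 15416 = 338.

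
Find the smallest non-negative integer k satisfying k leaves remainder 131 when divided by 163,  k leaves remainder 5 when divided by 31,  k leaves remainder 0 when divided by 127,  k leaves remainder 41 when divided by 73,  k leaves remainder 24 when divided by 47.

From k ≡ 131 (mod 163) write k = 131 + 163t. Substituting into k ≡ 5 (mod 31) gives 163t ≡ 29 (mod 31), and since 8⁻¹ ≡ 4 (mod 31), t ≡ 23. Hence k ≡ 131 + 163·23 = 3880 (mod 5053).
From k ≡ 3880 (mod 5053) write k = 3880 + 5053t. Substituting into k ≡ 0 (mod 127) gives 5053t ≡ 57 (mod 127), and since 100⁻¹ ≡ 47 (mod 127), t ≡ 12. Hence k ≡ 3880 + 5053·12 = 64516 (mod 641731).
From k ≡ 64516 (mod 641731) write k = 64516 + 641731t. Substituting into k ≡ 41 (mod 73) gives 641731t ≡ 57 (mod 73), and since 61⁻¹ ≡ 6 (mod 73), t ≡ 50. Hence k ≡ 64516 + 641731·50 = 32151066 (mod 46846363).
From k ≡ 32151066 (mod 46846363) write k = 32151066 + 46846363t. Substituting into k ≡ 24 (mod 47) gives 46846363t ≡ 13 (mod 47), and since 6⁻¹ ≡ 8 (mod 47), t ≡ 10. Hence k ≡ 32151066 + 46846363·10 = 500614696 (mod 2201779061).

500614696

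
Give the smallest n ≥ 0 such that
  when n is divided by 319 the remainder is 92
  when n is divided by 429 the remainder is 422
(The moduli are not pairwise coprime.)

gcd(319, 429) = 11 and 11 | (422 − 92), so the pair is consistent; merging gives n ≡ 11576 (mod 12441), where 12441 = lcm(319, 429).
The solution is unique modulo lcm(319, 429) = 12441.

11576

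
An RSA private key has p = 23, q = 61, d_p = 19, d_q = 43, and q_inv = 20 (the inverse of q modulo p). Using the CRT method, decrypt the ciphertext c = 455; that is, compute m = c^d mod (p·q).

1212

m₁ = c^(d_p) mod p: c ≡ 18 (mod 23), and 18^19 mod 23 = 16.
m₂ = c^(d_q) mod q: c ≡ 28 (mod 61), and 28^43 mod 61 = 53.
h = q_inv·(m₁ − m₂) mod p = 20·(16 − 53) mod 23 = 19.
m = m₂ + h·q = 53 + 19·61 = 1212.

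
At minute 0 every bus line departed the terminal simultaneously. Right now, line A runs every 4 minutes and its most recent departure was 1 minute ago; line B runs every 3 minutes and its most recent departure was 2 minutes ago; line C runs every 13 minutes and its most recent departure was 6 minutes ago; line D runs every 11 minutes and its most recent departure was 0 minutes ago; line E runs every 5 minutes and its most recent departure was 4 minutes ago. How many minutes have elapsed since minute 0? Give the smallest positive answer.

From t ≡ 1 (mod 4) write t = 1 + 4s. Substituting into t ≡ 2 (mod 3) gives 4s ≡ 1 (mod 3), and since 1⁻¹ ≡ 1 (mod 3), s ≡ 1. Hence t ≡ 1 + 4·1 = 5 (mod 12).
From t ≡ 5 (mod 12) write t = 5 + 12s. Substituting into t ≡ 6 (mod 13) gives 12s ≡ 1 (mod 13), and since 12⁻¹ ≡ 12 (mod 13), s ≡ 12. Hence t ≡ 5 + 12·12 = 149 (mod 156).
From t ≡ 149 (mod 156) write t = 149 + 156s. Substituting into t ≡ 0 (mod 11) gives 156s ≡ 5 (mod 11), and since 2⁻¹ ≡ 6 (mod 11), s ≡ 8. Hence t ≡ 149 + 156·8 = 1397 (mod 1716).
From t ≡ 1397 (mod 1716) write t = 1397 + 1716s. Substituting into t ≡ 4 (mod 5) gives 1716s ≡ 2 (mod 5), and since 1⁻¹ ≡ 1 (mod 5), s ≡ 2. Hence t ≡ 1397 + 1716·2 = 4829 (mod 8580).

4829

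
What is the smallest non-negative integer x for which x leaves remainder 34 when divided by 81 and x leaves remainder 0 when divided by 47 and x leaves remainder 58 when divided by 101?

The moduli are pairwise coprime; N = 81·47·101 = 384507.
N/81 = 4747; 4747 ≡ 49 (mod 81); 49·43 ≡ 1, so inverse 43.
N/47 = 8181; 8181 ≡ 3 (mod 47); 3·16 ≡ 1, so inverse 16.
N/101 = 3807; 3807 ≡ 70 (mod 101); 70·13 ≡ 1, so inverse 13.
x ≡ 34·4747·43 + 0·8181·16 + 58·3807·13 = 9810592.
9810592 mod 384507 = 197917.

197917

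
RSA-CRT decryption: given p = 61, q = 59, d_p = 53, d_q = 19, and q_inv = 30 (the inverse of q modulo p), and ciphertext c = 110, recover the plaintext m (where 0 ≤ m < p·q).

3156

m₁ = c^(d_p) mod p: c ≡ 49 (mod 61), and 49^53 mod 61 = 45.
m₂ = c^(d_q) mod q: c ≡ 51 (mod 59), and 51^19 mod 59 = 29.
h = q_inv·(m₁ − m₂) mod p = 30·(45 − 29) mod 61 = 53.
m = m₂ + h·q = 29 + 53·59 = 3156.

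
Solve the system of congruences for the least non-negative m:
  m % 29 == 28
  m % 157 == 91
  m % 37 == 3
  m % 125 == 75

The moduli are pairwise coprime; N = 29·157·37·125 = 21057625.
N/29 = 726125; 726125 ≡ 23 (mod 29); 23·24 ≡ 1, so inverse 24.
N/157 = 134125; 134125 ≡ 47 (mod 157); 47·147 ≡ 1, so inverse 147.
N/37 = 569125; 569125 ≡ 28 (mod 37); 28·4 ≡ 1, so inverse 4.
N/125 = 168461; 168461 ≡ 86 (mod 125); 86·16 ≡ 1, so inverse 16.
m ≡ 28·726125·24 + 91·134125·147 + 3·569125·4 + 75·168461·16 = 2491128825.
2491128825 mod 21057625 = 6329075.

6329075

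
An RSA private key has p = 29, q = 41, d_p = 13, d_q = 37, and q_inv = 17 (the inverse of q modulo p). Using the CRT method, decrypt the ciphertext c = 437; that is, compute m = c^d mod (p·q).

14

m₁ = c^(d_p) mod p: c ≡ 2 (mod 29), and 2^13 mod 29 = 14.
m₂ = c^(d_q) mod q: c ≡ 27 (mod 41), and 27^37 mod 41 = 14.
h = q_inv·(m₁ − m₂) mod p = 17·(14 − 14) mod 29 = 0.
m = m₂ + h·q = 14 + 0·41 = 14.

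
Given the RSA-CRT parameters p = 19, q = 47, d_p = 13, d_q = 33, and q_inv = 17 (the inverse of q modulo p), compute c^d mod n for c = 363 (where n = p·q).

801

m₁ = c^(d_p) mod p: c ≡ 2 (mod 19), and 2^13 mod 19 = 3.
m₂ = c^(d_q) mod q: c ≡ 34 (mod 47), and 34^33 mod 47 = 2.
h = q_inv·(m₁ − m₂) mod p = 17·(3 − 2) mod 19 = 17.
m = m₂ + h·q = 2 + 17·47 = 801.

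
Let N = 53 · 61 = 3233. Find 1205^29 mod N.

Mod 53: 1205 ≡ 39; 39^29 ≡ 41 (mod 53).
Mod 61: 1205 ≡ 46; 46^29 ≡ 4 (mod 61).
Combine by CRT: x ≡ 41 (mod 53), x ≡ 4 (mod 61) ⇒ x ≡ 3115 (mod 3233).

3115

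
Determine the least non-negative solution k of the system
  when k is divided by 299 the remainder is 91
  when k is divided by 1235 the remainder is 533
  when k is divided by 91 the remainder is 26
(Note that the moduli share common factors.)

gcd(299, 1235) = 13 and 13 | (533 − 91), so the pair is consistent; merging gives k ≡ 5473 (mod 28405), where 28405 = lcm(299, 1235).
gcd(28405, 91) = 13 and 13 | (26 − 5473), so the pair is consistent; merging gives k ≡ 33878 (mod 198835), where 198835 = lcm(28405, 91).
The solution is unique modulo lcm(299, 1235, 91) = 198835.

33878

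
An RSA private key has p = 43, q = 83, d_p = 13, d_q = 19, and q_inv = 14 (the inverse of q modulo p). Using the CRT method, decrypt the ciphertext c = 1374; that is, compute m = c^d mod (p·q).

m₁ = c^(d_p) mod p: c ≡ 41 (mod 43), and 41^13 mod 43 = 21.
m₂ = c^(d_q) mod q: c ≡ 46 (mod 83), and 46^19 mod 83 = 56.
h = q_inv·(m₁ − m₂) mod p = 14·(21 − 56) mod 43 = 26.
m = m₂ + h·q = 56 + 26·83 = 2214.

2214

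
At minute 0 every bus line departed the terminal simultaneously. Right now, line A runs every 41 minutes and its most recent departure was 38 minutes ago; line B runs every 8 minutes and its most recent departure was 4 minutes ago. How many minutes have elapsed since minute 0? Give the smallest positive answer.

From t ≡ 38 (mod 41) write t = 38 + 41s. Substituting into t ≡ 4 (mod 8) gives 41s ≡ 6 (mod 8), and since 1⁻¹ ≡ 1 (mod 8), s ≡ 6. Hence t ≡ 38 + 41·6 = 284 (mod 328).

284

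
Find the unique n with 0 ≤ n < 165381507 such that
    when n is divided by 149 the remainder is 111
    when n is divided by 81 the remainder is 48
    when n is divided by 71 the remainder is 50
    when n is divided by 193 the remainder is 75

161452488

The moduli are pairwise coprime; M = 149·81·71·193 = 165381507.
M/149 = 1109943; 1109943 ≡ 42 (mod 149); 42·110 ≡ 1, so inverse 110.
M/81 = 2041747; 2041747 ≡ 61 (mod 81); 61·4 ≡ 1, so inverse 4.
M/71 = 2329317; 2329317 ≡ 20 (mod 71); 20·32 ≡ 1, so inverse 32.
M/193 = 856899; 856899 ≡ 172 (mod 193); 172·147 ≡ 1, so inverse 147.
n ≡ 111·1109943·110 + 48·2041747·4 + 50·2329317·32 + 75·856899·147 = 27118638129.
27118638129 mod 165381507 = 161452488.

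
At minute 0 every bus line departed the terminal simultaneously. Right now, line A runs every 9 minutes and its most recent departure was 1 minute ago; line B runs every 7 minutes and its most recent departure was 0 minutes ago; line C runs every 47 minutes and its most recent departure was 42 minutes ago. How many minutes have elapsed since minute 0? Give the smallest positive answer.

2674

From t ≡ 1 (mod 9) write t = 1 + 9s. Substituting into t ≡ 0 (mod 7) gives 9s ≡ 6 (mod 7), and since 2⁻¹ ≡ 4 (mod 7), s ≡ 3. Hence t ≡ 1 + 9·3 = 28 (mod 63).
From t ≡ 28 (mod 63) write t = 28 + 63s. Substituting into t ≡ 42 (mod 47) gives 63s ≡ 14 (mod 47), and since 16⁻¹ ≡ 3 (mod 47), s ≡ 42. Hence t ≡ 28 + 63·42 = 2674 (mod 2961).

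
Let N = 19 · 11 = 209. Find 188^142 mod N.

100

Mod 19: 188 ≡ 17; by Fermat, exponent reduces to 142 mod 18 = 16; 17^16 ≡ 5 (mod 19).
Mod 11: 188 ≡ 1; by Fermat, exponent reduces to 142 mod 10 = 2; 1^2 ≡ 1 (mod 11).
Combine by CRT: x ≡ 5 (mod 19), x ≡ 1 (mod 11) ⇒ x ≡ 100 (mod 209).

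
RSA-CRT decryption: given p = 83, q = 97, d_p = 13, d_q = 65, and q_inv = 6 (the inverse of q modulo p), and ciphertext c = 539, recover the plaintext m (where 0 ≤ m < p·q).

m₁ = c^(d_p) mod p: c ≡ 41 (mod 83), and 41^13 mod 83 = 10.
m₂ = c^(d_q) mod q: c ≡ 54 (mod 97), and 54^65 mod 97 = 93.
h = q_inv·(m₁ − m₂) mod p = 6·(10 − 93) mod 83 = 0.
m = m₂ + h·q = 93 + 0·97 = 93.

93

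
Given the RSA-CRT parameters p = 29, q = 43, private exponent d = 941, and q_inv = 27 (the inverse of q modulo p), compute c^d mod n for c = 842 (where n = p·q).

784

d_p = d mod (p−1) = 941 mod 28 = 17; d_q = d mod (q−1) = 17.
m₁ = c^(d_p) mod p: c ≡ 1 (mod 29), and 1^17 mod 29 = 1.
m₂ = c^(d_q) mod q: c ≡ 25 (mod 43), and 25^17 mod 43 = 10.
h = q_inv·(m₁ − m₂) mod p = 27·(1 − 10) mod 29 = 18.
m = m₂ + h·q = 10 + 18·43 = 784.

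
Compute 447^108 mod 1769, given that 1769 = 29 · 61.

Mod 29: 447 ≡ 12; by Fermat, exponent reduces to 108 mod 28 = 24; 12^24 ≡ 1 (mod 29).
Mod 61: 447 ≡ 20; by Fermat, exponent reduces to 108 mod 60 = 48; 20^48 ≡ 9 (mod 61).
Combine by CRT: x ≡ 1 (mod 29), x ≡ 9 (mod 61) ⇒ x ≡ 436 (mod 1769).

436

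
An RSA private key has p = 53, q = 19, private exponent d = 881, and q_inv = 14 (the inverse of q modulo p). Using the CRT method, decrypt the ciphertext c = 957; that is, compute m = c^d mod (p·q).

638

d_p = d mod (p−1) = 881 mod 52 = 49; d_q = d mod (q−1) = 17.
m₁ = c^(d_p) mod p: c ≡ 3 (mod 53), and 3^49 mod 53 = 2.
m₂ = c^(d_q) mod q: c ≡ 7 (mod 19), and 7^17 mod 19 = 11.
h = q_inv·(m₁ − m₂) mod p = 14·(2 − 11) mod 53 = 33.
m = m₂ + h·q = 11 + 33·19 = 638.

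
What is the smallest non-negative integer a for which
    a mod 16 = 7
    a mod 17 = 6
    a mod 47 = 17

The moduli are pairwise coprime; N = 16·17·47 = 12784.
N/16 = 799; 799 ≡ 15 (mod 16); 15·15 ≡ 1, so inverse 15.
N/17 = 752; 752 ≡ 4 (mod 17); 4·13 ≡ 1, so inverse 13.
N/47 = 272; 272 ≡ 37 (mod 47); 37·14 ≡ 1, so inverse 14.
a ≡ 7·799·15 + 6·752·13 + 17·272·14 = 207287.
207287 mod 12784 = 2743.

2743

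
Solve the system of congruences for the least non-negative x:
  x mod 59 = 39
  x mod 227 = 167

10836

From x ≡ 39 (mod 59) write x = 39 + 59t. Substituting into x ≡ 167 (mod 227) gives 59t ≡ 128 (mod 227), and since 59⁻¹ ≡ 177 (mod 227), t ≡ 183. Hence x ≡ 39 + 59·183 = 10836 (mod 13393).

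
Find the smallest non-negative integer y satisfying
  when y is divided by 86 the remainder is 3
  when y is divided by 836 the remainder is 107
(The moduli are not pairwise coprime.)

27695

gcd(86, 836) = 2 and 2 | (107 − 3), so the pair is consistent; merging gives y ≡ 27695 (mod 35948), where 35948 = lcm(86, 836).
The solution is unique modulo lcm(86, 836) = 35948.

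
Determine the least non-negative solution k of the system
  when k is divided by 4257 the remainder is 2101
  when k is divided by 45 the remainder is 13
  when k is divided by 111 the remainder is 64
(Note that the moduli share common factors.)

gcd(4257, 45) = 9 and 9 | (13 − 2101), so the pair is consistent; merging gives k ≡ 6358 (mod 21285), where 21285 = lcm(4257, 45).
gcd(21285, 111) = 3 and 3 | (64 − 6358), so the pair is consistent; merging gives k ≡ 155353 (mod 787545), where 787545 = lcm(21285, 111).
The solution is unique modulo lcm(4257, 45, 111) = 787545.

155353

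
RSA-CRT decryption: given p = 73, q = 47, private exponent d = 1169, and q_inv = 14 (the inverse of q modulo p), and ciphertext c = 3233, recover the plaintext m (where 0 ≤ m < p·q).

d_p = d mod (p−1) = 1169 mod 72 = 17; d_q = d mod (q−1) = 19.
m₁ = c^(d_p) mod p: c ≡ 21 (mod 73), and 21^17 mod 73 = 30.
m₂ = c^(d_q) mod q: c ≡ 37 (mod 47), and 37^19 mod 47 = 17.
h = q_inv·(m₁ − m₂) mod p = 14·(30 − 17) mod 73 = 36.
m = m₂ + h·q = 17 + 36·47 = 1709.

1709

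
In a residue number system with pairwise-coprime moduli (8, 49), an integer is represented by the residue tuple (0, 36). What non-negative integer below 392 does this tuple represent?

From x ≡ 0 (mod 8) write x = 0 + 8t. Substituting into x ≡ 36 (mod 49) gives 8t ≡ 36 (mod 49), and since 8⁻¹ ≡ 43 (mod 49), t ≡ 29. Hence x ≡ 0 + 8·29 = 232 (mod 392).

232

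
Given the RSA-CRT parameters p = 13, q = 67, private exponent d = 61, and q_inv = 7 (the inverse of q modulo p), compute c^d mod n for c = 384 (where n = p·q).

d_p = d mod (p−1) = 61 mod 12 = 1; d_q = d mod (q−1) = 61.
m₁ = c^(d_p) mod p: c ≡ 7 (mod 13), and 7^1 mod 13 = 7.
m₂ = c^(d_q) mod q: c ≡ 49 (mod 67), and 49^61 mod 67 = 65.
h = q_inv·(m₁ − m₂) mod p = 7·(7 − 65) mod 13 = 10.
m = m₂ + h·q = 65 + 10·67 = 735.

735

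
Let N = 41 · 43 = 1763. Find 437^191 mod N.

Mod 41: 437 ≡ 27; by Fermat, exponent reduces to 191 mod 40 = 31; 27^31 ≡ 38 (mod 41).
Mod 43: 437 ≡ 7; by Fermat, exponent reduces to 191 mod 42 = 23; 7^23 ≡ 37 (mod 43).
Combine by CRT: x ≡ 38 (mod 41), x ≡ 37 (mod 43) ⇒ x ≡ 940 (mod 1763).

940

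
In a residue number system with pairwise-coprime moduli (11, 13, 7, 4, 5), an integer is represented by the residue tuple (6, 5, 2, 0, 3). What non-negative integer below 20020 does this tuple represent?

2228

The moduli are pairwise coprime; N = 11·13·7·4·5 = 20020.
N/11 = 1820; 1820 ≡ 5 (mod 11); 5·9 ≡ 1, so inverse 9.
N/13 = 1540; 1540 ≡ 6 (mod 13); 6·11 ≡ 1, so inverse 11.
N/7 = 2860; 2860 ≡ 4 (mod 7); 4·2 ≡ 1, so inverse 2.
N/4 = 5005; 5005 ≡ 1 (mod 4), inverse 1.
N/5 = 4004; 4004 ≡ 4 (mod 5); 4·4 ≡ 1, so inverse 4.
x ≡ 6·1820·9 + 5·1540·11 + 2·2860·2 + 0·5005·1 + 3·4004·4 = 242468.
242468 mod 20020 = 2228.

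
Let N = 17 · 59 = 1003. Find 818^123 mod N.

416

Mod 17: 818 ≡ 2; by Fermat, exponent reduces to 123 mod 16 = 11; 2^11 ≡ 8 (mod 17).
Mod 59: 818 ≡ 51; by Fermat, exponent reduces to 123 mod 58 = 7; 51^7 ≡ 3 (mod 59).
Combine by CRT: x ≡ 8 (mod 17), x ≡ 3 (mod 59) ⇒ x ≡ 416 (mod 1003).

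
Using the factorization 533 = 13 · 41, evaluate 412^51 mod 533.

Mod 13: 412 ≡ 9; by Fermat, exponent reduces to 51 mod 12 = 3; 9^3 ≡ 1 (mod 13).
Mod 41: 412 ≡ 2; by Fermat, exponent reduces to 51 mod 40 = 11; 2^11 ≡ 39 (mod 41).
Combine by CRT: x ≡ 1 (mod 13), x ≡ 39 (mod 41) ⇒ x ≡ 326 (mod 533).

326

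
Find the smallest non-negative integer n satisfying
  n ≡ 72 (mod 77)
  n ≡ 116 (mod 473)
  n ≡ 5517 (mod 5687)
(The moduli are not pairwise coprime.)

392233

Combine the congruences pairwise.
gcd(77, 473) = 11 and 11 | (116 − 72), so the pair is consistent; merging gives n ≡ 1535 (mod 3311), where 3311 = lcm(77, 473).
gcd(3311, 5687) = 11 and 11 | (5517 − 1535), so the pair is consistent; merging gives n ≡ 392233 (mod 1711787), where 1711787 = lcm(3311, 5687).
The solution is unique modulo lcm(77, 473, 5687) = 1711787.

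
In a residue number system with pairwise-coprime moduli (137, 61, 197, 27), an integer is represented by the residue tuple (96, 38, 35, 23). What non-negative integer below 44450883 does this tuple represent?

25804868

The moduli are pairwise coprime; N = 137·61·197·27 = 44450883.
N/137 = 324459; 324459 ≡ 43 (mod 137); 43·51 ≡ 1, so inverse 51.
N/61 = 728703; 728703 ≡ 58 (mod 61); 58·20 ≡ 1, so inverse 20.
N/197 = 225639; 225639 ≡ 74 (mod 197); 74·8 ≡ 1, so inverse 8.
N/27 = 1646329; 1646329 ≡ 4 (mod 27); 4·7 ≡ 1, so inverse 7.
x ≡ 96·324459·51 + 38·728703·20 + 35·225639·8 + 23·1646329·7 = 2470603433.
2470603433 mod 44450883 = 25804868.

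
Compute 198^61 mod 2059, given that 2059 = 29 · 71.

Mod 29: 198 ≡ 24; by Fermat, exponent reduces to 61 mod 28 = 5; 24^5 ≡ 7 (mod 29).
Mod 71: 198 ≡ 56; 56^61 ≡ 13 (mod 71).
Combine by CRT: x ≡ 7 (mod 29), x ≡ 13 (mod 71) ⇒ x ≡ 297 (mod 2059).

297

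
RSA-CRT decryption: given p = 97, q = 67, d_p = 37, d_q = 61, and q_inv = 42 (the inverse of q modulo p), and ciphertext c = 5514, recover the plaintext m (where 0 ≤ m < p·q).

m₁ = c^(d_p) mod p: c ≡ 82 (mod 97), and 82^37 mod 97 = 87.
m₂ = c^(d_q) mod q: c ≡ 20 (mod 67), and 20^61 mod 67 = 31.
h = q_inv·(m₁ − m₂) mod p = 42·(87 − 31) mod 97 = 24.
m = m₂ + h·q = 31 + 24·67 = 1639.

1639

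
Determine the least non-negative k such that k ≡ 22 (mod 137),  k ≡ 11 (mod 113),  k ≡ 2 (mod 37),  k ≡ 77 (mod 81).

The moduli are pairwise coprime; N = 137·113·37·81 = 46396557.
N/137 = 338661; 338661 ≡ 134 (mod 137); 134·91 ≡ 1, so inverse 91.
N/113 = 410589; 410589 ≡ 60 (mod 113); 60·81 ≡ 1, so inverse 81.
N/37 = 1253961; 1253961 ≡ 31 (mod 37); 31·6 ≡ 1, so inverse 6.
N/81 = 572797; 572797 ≡ 46 (mod 81); 46·37 ≡ 1, so inverse 37.
k ≡ 22·338661·91 + 11·410589·81 + 2·1253961·6 + 77·572797·37 = 2690780306.
2690780306 mod 46396557 = 46176557.

46176557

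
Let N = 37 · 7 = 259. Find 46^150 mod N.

232

Mod 37: 46 ≡ 9; by Fermat, exponent reduces to 150 mod 36 = 6; 9^6 ≡ 10 (mod 37).
Mod 7: 46 ≡ 4; since 6 | 150, by Fermat 4^150 ≡ 1 (mod 7).
Combine by CRT: x ≡ 10 (mod 37), x ≡ 1 (mod 7) ⇒ x ≡ 232 (mod 259).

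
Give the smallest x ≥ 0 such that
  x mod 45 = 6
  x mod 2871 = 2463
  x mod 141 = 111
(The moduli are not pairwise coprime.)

68496

gcd(45, 2871) = 9 and 9 | (2463 − 6), so the pair is consistent; merging gives x ≡ 11076 (mod 14355), where 14355 = lcm(45, 2871).
gcd(14355, 141) = 3 and 3 | (111 − 11076), so the pair is consistent; merging gives x ≡ 68496 (mod 674685), where 674685 = lcm(14355, 141).
The solution is unique modulo lcm(45, 2871, 141) = 674685.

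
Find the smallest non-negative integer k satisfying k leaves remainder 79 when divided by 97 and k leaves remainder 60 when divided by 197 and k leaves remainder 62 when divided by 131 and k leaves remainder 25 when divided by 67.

79641250

The moduli are pairwise coprime; N = 97·197·131·67 = 167719693.
N/97 = 1729069; 1729069 ≡ 44 (mod 97); 44·86 ≡ 1, so inverse 86.
N/197 = 851369; 851369 ≡ 132 (mod 197); 132·100 ≡ 1, so inverse 100.
N/131 = 1280303; 1280303 ≡ 40 (mod 131); 40·95 ≡ 1, so inverse 95.
N/67 = 2503279; 2503279 ≡ 25 (mod 67); 25·59 ≡ 1, so inverse 59.
k ≡ 79·1729069·86 + 60·851369·100 + 62·1280303·95 + 25·2503279·59 = 28088829981.
28088829981 mod 167719693 = 79641250.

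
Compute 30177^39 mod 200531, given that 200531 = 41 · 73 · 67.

Mod 41: 30177 ≡ 1; 1^39 ≡ 1 (mod 41).
Mod 73: 30177 ≡ 28; 28^39 ≡ 21 (mod 73).
Mod 67: 30177 ≡ 27; 27^39 ≡ 43 (mod 67).
Combine by CRT: x ≡ 1 (mod 41), x ≡ 21 (mod 73), x ≡ 43 (mod 67) ⇒ x ≡ 55720 (mod 200531).

55720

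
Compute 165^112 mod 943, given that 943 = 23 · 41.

Mod 23: 165 ≡ 4; by Fermat, exponent reduces to 112 mod 22 = 2; 4^2 ≡ 16 (mod 23).
Mod 41: 165 ≡ 1; by Fermat, exponent reduces to 112 mod 40 = 32; 1^32 ≡ 1 (mod 41).
Combine by CRT: x ≡ 16 (mod 23), x ≡ 1 (mod 41) ⇒ x ≡ 821 (mod 943).

821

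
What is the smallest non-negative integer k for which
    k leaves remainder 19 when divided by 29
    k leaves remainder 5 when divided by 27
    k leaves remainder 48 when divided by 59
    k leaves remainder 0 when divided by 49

The moduli are pairwise coprime; N = 29·27·59·49 = 2263653.
N/29 = 78057; 78057 ≡ 18 (mod 29); 18·21 ≡ 1, so inverse 21.
N/27 = 83839; 83839 ≡ 4 (mod 27); 4·7 ≡ 1, so inverse 7.
N/59 = 38367; 38367 ≡ 17 (mod 59); 17·7 ≡ 1, so inverse 7.
N/49 = 46197; 46197 ≡ 39 (mod 49); 39·44 ≡ 1, so inverse 44.
k ≡ 19·78057·21 + 5·83839·7 + 48·38367·7 + 0·46197·44 = 46970420.
46970420 mod 2263653 = 1697360.

1697360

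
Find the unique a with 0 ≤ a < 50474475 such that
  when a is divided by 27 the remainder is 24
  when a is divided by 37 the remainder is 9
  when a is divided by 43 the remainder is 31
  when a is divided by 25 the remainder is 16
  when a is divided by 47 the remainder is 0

From a ≡ 24 (mod 27) write a = 24 + 27t. Substituting into a ≡ 9 (mod 37) gives 27t ≡ 22 (mod 37), and since 27⁻¹ ≡ 11 (mod 37), t ≡ 20. Hence a ≡ 24 + 27·20 = 564 (mod 999).
From a ≡ 564 (mod 999) write a = 564 + 999t. Substituting into a ≡ 31 (mod 43) gives 999t ≡ 26 (mod 43), and since 10⁻¹ ≡ 13 (mod 43), t ≡ 37. Hence a ≡ 564 + 999·37 = 37527 (mod 42957).
From a ≡ 37527 (mod 42957) write a = 37527 + 42957t. Substituting into a ≡ 16 (mod 25) gives 42957t ≡ 14 (mod 25), and since 7⁻¹ ≡ 18 (mod 25), t ≡ 2. Hence a ≡ 37527 + 42957·2 = 123441 (mod 1073925).
From a ≡ 123441 (mod 1073925) write a = 123441 + 1073925t. Substituting into a ≡ 0 (mod 47) gives 1073925t ≡ 28 (mod 47), and since 22⁻¹ ≡ 15 (mod 47), t ≡ 44. Hence a ≡ 123441 + 1073925·44 = 47376141 (mod 50474475).

47376141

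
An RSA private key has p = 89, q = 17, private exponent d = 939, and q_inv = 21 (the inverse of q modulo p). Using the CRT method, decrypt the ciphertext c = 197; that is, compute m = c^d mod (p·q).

768

d_p = d mod (p−1) = 939 mod 88 = 59; d_q = d mod (q−1) = 11.
m₁ = c^(d_p) mod p: c ≡ 19 (mod 89), and 19^59 mod 89 = 56.
m₂ = c^(d_q) mod q: c ≡ 10 (mod 17), and 10^11 mod 17 = 3.
h = q_inv·(m₁ − m₂) mod p = 21·(56 − 3) mod 89 = 45.
m = m₂ + h·q = 3 + 45·17 = 768.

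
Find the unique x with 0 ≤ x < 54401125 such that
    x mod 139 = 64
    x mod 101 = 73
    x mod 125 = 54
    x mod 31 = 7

From x ≡ 64 (mod 139) write x = 64 + 139t. Substituting into x ≡ 73 (mod 101) gives 139t ≡ 9 (mod 101), and since 38⁻¹ ≡ 8 (mod 101), t ≡ 72. Hence x ≡ 64 + 139·72 = 10072 (mod 14039).
From x ≡ 10072 (mod 14039) write x = 10072 + 14039t. Substituting into x ≡ 54 (mod 125) gives 14039t ≡ 107 (mod 125), and since 39⁻¹ ≡ 109 (mod 125), t ≡ 38. Hence x ≡ 10072 + 14039·38 = 543554 (mod 1754875).
From x ≡ 543554 (mod 1754875) write x = 543554 + 1754875t. Substituting into x ≡ 7 (mod 31) gives 1754875t ≡ 7 (mod 31), and since 27⁻¹ ≡ 23 (mod 31), t ≡ 6. Hence x ≡ 543554 + 1754875·6 = 11072804 (mod 54401125).

11072804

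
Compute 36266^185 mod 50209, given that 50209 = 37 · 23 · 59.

10477

Mod 37: 36266 ≡ 6; by Fermat, exponent reduces to 185 mod 36 = 5; 6^5 ≡ 6 (mod 37).
Mod 23: 36266 ≡ 18; by Fermat, exponent reduces to 185 mod 22 = 9; 18^9 ≡ 12 (mod 23).
Mod 59: 36266 ≡ 40; by Fermat, exponent reduces to 185 mod 58 = 11; 40^11 ≡ 34 (mod 59).
Combine by CRT: x ≡ 6 (mod 37), x ≡ 12 (mod 23), x ≡ 34 (mod 59) ⇒ x ≡ 10477 (mod 50209).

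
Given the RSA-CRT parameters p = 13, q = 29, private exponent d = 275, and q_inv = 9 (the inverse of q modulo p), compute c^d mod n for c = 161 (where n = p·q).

d_p = d mod (p−1) = 275 mod 12 = 11; d_q = d mod (q−1) = 23.
m₁ = c^(d_p) mod p: c ≡ 5 (mod 13), and 5^11 mod 13 = 8.
m₂ = c^(d_q) mod q: c ≡ 16 (mod 29), and 16^23 mod 29 = 24.
h = q_inv·(m₁ − m₂) mod p = 9·(8 − 24) mod 13 = 12.
m = m₂ + h·q = 24 + 12·29 = 372.

372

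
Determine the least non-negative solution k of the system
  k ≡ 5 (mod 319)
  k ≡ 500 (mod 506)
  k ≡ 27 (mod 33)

6066

Combine the congruences pairwise.
gcd(319, 506) = 11 and 11 | (500 − 5), so the pair is consistent; merging gives k ≡ 6066 (mod 14674), where 14674 = lcm(319, 506).
gcd(14674, 33) = 11 and 11 | (27 − 6066), so the pair is consistent; merging gives k ≡ 6066 (mod 44022), where 44022 = lcm(14674, 33).
The solution is unique modulo lcm(319, 506, 33) = 44022.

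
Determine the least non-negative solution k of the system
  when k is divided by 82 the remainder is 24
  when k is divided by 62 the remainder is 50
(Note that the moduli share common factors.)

1910

gcd(82, 62) = 2 and 2 | (50 − 24), so the pair is consistent; merging gives k ≡ 1910 (mod 2542), where 2542 = lcm(82, 62).
The solution is unique modulo lcm(82, 62) = 2542.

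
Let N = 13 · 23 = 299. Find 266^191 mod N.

271

Mod 13: 266 ≡ 6; by Fermat, exponent reduces to 191 mod 12 = 11; 6^11 ≡ 11 (mod 13).
Mod 23: 266 ≡ 13; by Fermat, exponent reduces to 191 mod 22 = 15; 13^15 ≡ 18 (mod 23).
Combine by CRT: x ≡ 11 (mod 13), x ≡ 18 (mod 23) ⇒ x ≡ 271 (mod 299).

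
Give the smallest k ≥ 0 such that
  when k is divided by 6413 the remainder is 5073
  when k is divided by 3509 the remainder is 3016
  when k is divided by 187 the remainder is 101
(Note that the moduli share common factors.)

gcd(6413, 3509) = 121 and 121 | (3016 − 5073), so the pair is consistent; merging gives k ≡ 101268 (mod 185977), where 185977 = lcm(6413, 3509).
gcd(185977, 187) = 11 and 11 | (101 − 101268), so the pair is consistent; merging gives k ≡ 101268 (mod 3161609), where 3161609 = lcm(185977, 187).
The solution is unique modulo lcm(6413, 3509, 187) = 3161609.

101268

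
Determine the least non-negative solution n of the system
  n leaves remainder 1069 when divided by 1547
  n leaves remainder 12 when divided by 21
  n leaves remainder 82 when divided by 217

30462

Combine the congruences pairwise.
gcd(1547, 21) = 7 and 7 | (12 − 1069), so the pair is consistent; merging gives n ≡ 2616 (mod 4641), where 4641 = lcm(1547, 21).
gcd(4641, 217) = 7 and 7 | (82 − 2616), so the pair is consistent; merging gives n ≡ 30462 (mod 143871), where 143871 = lcm(4641, 217).
The solution is unique modulo lcm(1547, 21, 217) = 143871.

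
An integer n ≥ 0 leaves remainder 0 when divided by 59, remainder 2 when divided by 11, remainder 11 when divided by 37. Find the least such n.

From n ≡ 0 (mod 59) write n = 0 + 59t. Substituting into n ≡ 2 (mod 11) gives 59t ≡ 2 (mod 11), and since 4⁻¹ ≡ 3 (mod 11), t ≡ 6. Hence n ≡ 0 + 59·6 = 354 (mod 649).
From n ≡ 354 (mod 649) write n = 354 + 649t. Substituting into n ≡ 11 (mod 37) gives 649t ≡ 27 (mod 37), and since 20⁻¹ ≡ 13 (mod 37), t ≡ 18. Hence n ≡ 354 + 649·18 = 12036 (mod 24013).

12036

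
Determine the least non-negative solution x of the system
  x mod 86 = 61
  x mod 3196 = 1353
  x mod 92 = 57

gcd(86, 3196) = 2 and 2 | (1353 − 61), so the pair is consistent; merging gives x ≡ 20529 (mod 137428), where 137428 = lcm(86, 3196).
gcd(137428, 92) = 4 and 4 | (57 − 20529), so the pair is consistent; merging gives x ≡ 982525 (mod 3160844), where 3160844 = lcm(137428, 92).
The solution is unique modulo lcm(86, 3196, 92) = 3160844.

982525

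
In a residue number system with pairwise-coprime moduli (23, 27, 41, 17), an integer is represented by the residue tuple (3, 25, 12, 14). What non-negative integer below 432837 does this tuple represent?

The moduli are pairwise coprime; N = 23·27·41·17 = 432837.
N/23 = 18819; 18819 ≡ 5 (mod 23); 5·14 ≡ 1, so inverse 14.
N/27 = 16031; 16031 ≡ 20 (mod 27); 20·23 ≡ 1, so inverse 23.
N/41 = 10557; 10557 ≡ 20 (mod 41); 20·39 ≡ 1, so inverse 39.
N/17 = 25461; 25461 ≡ 12 (mod 17); 12·10 ≡ 1, so inverse 10.
x ≡ 3·18819·14 + 25·16031·23 + 12·10557·39 + 14·25461·10 = 18513439.
18513439 mod 432837 = 334285.

334285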